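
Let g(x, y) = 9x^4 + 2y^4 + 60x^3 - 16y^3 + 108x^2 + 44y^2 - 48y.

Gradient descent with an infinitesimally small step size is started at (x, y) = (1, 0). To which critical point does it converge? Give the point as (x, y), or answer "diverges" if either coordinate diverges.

(0, 1)

g is separable, so gradient descent decouples: x follows -∂g/∂x, y follows -∂g/∂y.
∂g/∂x = 36x(x + 2)(x + 3); at x=1 this is 432, so x decreases.
∂g/∂y = 8(y - 3)(y - 2)(y - 1); at y=0 this is -48, so y increases.
x converges to its nearest critical value 0 (a local min of the x-part); y converges to 1. The iterate converges to (0, 1).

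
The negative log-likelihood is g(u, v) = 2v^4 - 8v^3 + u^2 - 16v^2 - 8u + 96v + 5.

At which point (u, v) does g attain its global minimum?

g(u,v) separates as P(u) + Q(v) + 5, so its minimum is min P + min Q + 5.
P'(u) = 2u - 8 vanishes at u ∈ {4}; Q'(v) = 8(v - 3)(v - 2)(v + 2) vanishes at v ∈ {-2, 2, 3}.
Local minima of P (where P''>0): P(4)=-16. Local minima of Q: Q(-2)=-160, Q(3)=90.
So the global minimum of g is P(4) + Q(-2) + 5 = -16 − 160 + 5 = -171, attained at (4, -2).

(4, -2)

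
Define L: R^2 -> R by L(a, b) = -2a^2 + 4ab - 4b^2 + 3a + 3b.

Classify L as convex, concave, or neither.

concave

L is quadratic, so its Hessian is the constant matrix H = [[-4, 4], [4, -8]].
det(H) = 16, tr(H) = -12.
det(H) > 0 and tr(H) < 0, so H is negative definite everywhere: concave.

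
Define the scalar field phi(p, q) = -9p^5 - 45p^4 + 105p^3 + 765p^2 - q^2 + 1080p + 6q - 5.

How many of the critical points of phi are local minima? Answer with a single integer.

0

phi separates as a function of p plus a function of q, so ∇phi=0 decouples.
∂phi/∂p = -45(p - 3)(p + 1)(p + 2)(p + 4) = 0 at p ∈ {-4, -2, -1, 3}; ∂phi/∂q = -2(q - 3) = 0 at q ∈ {3}.
The Hessian is diagonal: diag(phi_pp, phi_qq). Second derivatives: phi_pp(-4)=1890, phi_pp(-2)=-450, phi_pp(-1)=540, phi_pp(3)=-6300; phi_qq(3)=-2.
Local minima occur where both diagonal entries positive: none. Count: 0.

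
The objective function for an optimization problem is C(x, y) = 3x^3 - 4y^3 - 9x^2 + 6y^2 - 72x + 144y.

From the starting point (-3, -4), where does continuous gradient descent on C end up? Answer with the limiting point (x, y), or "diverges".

diverges

C is separable, so gradient descent decouples: x follows -∂C/∂x, y follows -∂C/∂y.
∂C/∂x = 9(x - 4)(x + 2); at x=-3 this is 63, so x decreases.
∂C/∂y = -12(y - 4)(y + 3); at y=-4 this is -96, so y increases.
The x-coordinate has no critical point in that direction and runs off to infinity.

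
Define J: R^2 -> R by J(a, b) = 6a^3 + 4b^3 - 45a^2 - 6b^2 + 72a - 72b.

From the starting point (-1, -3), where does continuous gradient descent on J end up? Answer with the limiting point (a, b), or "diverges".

J is separable, so gradient descent decouples: a follows -∂J/∂a, b follows -∂J/∂b.
∂J/∂a = 18(a - 4)(a - 1); at a=-1 this is 180, so a decreases.
∂J/∂b = 12(b - 3)(b + 2); at b=-3 this is 72, so b decreases.
The a-coordinate has no critical point in that direction and runs off to infinity.

diverges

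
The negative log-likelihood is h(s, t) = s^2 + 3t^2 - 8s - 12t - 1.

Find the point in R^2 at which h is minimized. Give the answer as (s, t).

(4, 2)

h(s,t) separates as P(s) + Q(t) − 1, so its minimum is min P + min Q − 1.
P'(s) = 2s - 8 vanishes at s ∈ {4}; Q'(t) = 6(t - 2) vanishes at t ∈ {2}.
Local minima of P (where P''>0): P(4)=-16. Local minima of Q: Q(2)=-12.
So the global minimum of h is P(4) + Q(2) − 1 = -16 − 12 − 1 = -29, attained at (4, 2).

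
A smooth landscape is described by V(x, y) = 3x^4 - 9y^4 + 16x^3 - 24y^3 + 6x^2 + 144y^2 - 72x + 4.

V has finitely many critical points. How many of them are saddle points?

V separates as a function of x plus a function of y, so ∇V=0 decouples.
∂V/∂x = 12(x - 1)(x + 2)(x + 3) = 0 at x ∈ {-3, -2, 1}; ∂V/∂y = -36y(y - 2)(y + 4) = 0 at y ∈ {-4, 0, 2}.
The Hessian is diagonal: diag(V_xx, V_yy). Second derivatives: V_xx(-3)=48, V_xx(-2)=-36, V_xx(1)=144; V_yy(-4)=-864, V_yy(0)=288, V_yy(2)=-432.
Saddle points occur where the two diagonal entries have opposite signs: (-3, -4), (-3, 2), (-2, 0), (1, -4), (1, 2). Count: 5.

5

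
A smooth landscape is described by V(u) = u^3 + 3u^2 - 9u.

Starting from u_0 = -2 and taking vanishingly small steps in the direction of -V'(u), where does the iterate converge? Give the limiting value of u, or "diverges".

V'(u) = 3(u - 1)(u + 3), so V'(-2) = -9.
Gradient descent moves in the -V' direction, i.e. u is increasing.
The nearest critical point in that direction is u = 1, where V'' = 12 > 0 (a local minimum). The iterate converges there.

1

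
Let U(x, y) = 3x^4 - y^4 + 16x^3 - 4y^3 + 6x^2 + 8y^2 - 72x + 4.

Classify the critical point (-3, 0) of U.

The mixed partial ∂²U/∂x∂y is 0, so the Hessian at any point is diag(U_xx, U_yy) = diag(12(3x^2 + 8x + 1), 4(-3y^2 - 6y + 4)).
At (-3, 0): H = diag(48, 16).
Both eigenvalues are positive, so H is positive definite: a local minimum.

local minimum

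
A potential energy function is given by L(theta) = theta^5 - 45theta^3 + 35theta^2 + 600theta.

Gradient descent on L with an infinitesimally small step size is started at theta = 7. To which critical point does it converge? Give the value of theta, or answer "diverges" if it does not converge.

4

L'(theta) = 5(theta - 4)(theta - 3)(theta + 2)(theta + 5), so L'(7) = 6480.
Gradient descent moves in the -L' direction, i.e. theta is decreasing.
The nearest critical point in that direction is theta = 4, where L'' = 270 > 0 (a local minimum). The iterate converges there.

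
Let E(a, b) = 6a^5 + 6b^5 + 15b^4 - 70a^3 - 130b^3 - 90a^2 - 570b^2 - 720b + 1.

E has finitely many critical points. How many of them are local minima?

E separates as a function of a plus a function of b, so ∇E=0 decouples.
∂E/∂a = 30a(a - 3)(a + 1)(a + 2) = 0 at a ∈ {-2, -1, 0, 3}; ∂E/∂b = 30(b - 4)(b + 1)(b + 2)(b + 3) = 0 at b ∈ {-3, -2, -1, 4}.
The Hessian is diagonal: diag(E_aa, E_bb). Second derivatives: E_aa(-2)=-300, E_aa(-1)=120, E_aa(0)=-180, E_aa(3)=1800; E_bb(-3)=-420, E_bb(-2)=180, E_bb(-1)=-300, E_bb(4)=6300.
Local minima occur where both diagonal entries positive: (-1, -2), (-1, 4), (3, -2), (3, 4). Count: 4.

4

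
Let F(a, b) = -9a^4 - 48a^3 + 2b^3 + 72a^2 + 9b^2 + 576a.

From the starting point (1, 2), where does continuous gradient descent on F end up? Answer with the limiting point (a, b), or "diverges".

F is separable, so gradient descent decouples: a follows -∂F/∂a, b follows -∂F/∂b.
∂F/∂a = -36(a - 2)(a + 2)(a + 4); at a=1 this is 540, so a decreases.
∂F/∂b = 6b(b + 3); at b=2 this is 60, so b decreases.
a converges to its nearest critical value -2 (a local min of the a-part); b converges to 0. The iterate converges to (-2, 0).

(-2, 0)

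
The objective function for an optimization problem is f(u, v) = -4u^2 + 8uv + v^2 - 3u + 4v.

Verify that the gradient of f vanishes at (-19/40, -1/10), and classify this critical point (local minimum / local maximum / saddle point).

∇f = (-8u + 8v - 3, 8u + 2v + 4); substituting (-19/40, -1/10) gives ∇f = (0, 0), so (-19/40, -1/10) is indeed a critical point.
The Hessian of f is constant: H = [[-8, 8], [8, 2]].
det(H) = (-8)·2 − 8² = -80.
Since det(H) < 0, H is indefinite and the critical point is a saddle point.

saddle point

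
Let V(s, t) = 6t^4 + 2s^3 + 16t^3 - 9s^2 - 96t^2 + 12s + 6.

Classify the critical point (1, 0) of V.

The mixed partial ∂²V/∂s∂t is 0, so the Hessian at any point is diag(V_ss, V_tt) = diag(6(2s - 3), 24(3t^2 + 4t - 8)).
At (1, 0): H = diag(-6, -192).
Both eigenvalues are negative, so H is negative definite: a local maximum.

local maximum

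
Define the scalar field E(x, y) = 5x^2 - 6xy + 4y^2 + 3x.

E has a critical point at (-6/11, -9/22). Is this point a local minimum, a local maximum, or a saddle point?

local minimum

The Hessian of E is constant: H = [[10, -6], [-6, 8]].
det(H) = 10·8 − (-6)² = 44.
det(H) > 0 and tr(H) = 18 > 0, so H is positive definite and the point is a local minimum.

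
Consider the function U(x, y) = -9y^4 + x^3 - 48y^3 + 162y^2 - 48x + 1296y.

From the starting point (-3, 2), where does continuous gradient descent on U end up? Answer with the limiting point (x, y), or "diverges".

(4, -3)

U is separable, so gradient descent decouples: x follows -∂U/∂x, y follows -∂U/∂y.
∂U/∂x = 3(x - 4)(x + 4); at x=-3 this is -21, so x increases.
∂U/∂y = -36(y - 3)(y + 3)(y + 4); at y=2 this is 1080, so y decreases.
x converges to its nearest critical value 4 (a local min of the x-part); y converges to -3. The iterate converges to (4, -3).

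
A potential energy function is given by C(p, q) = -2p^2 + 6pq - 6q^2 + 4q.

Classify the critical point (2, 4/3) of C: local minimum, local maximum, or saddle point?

local maximum

The Hessian of C is constant: H = [[-4, 6], [6, -12]].
det(H) = (-4)·(-12) − 6² = 12.
det(H) > 0 and tr(H) = -16 < 0, so H is negative definite and the point is a local maximum.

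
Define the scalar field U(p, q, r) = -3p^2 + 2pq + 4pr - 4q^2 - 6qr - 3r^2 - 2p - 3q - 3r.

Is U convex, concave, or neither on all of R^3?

concave

U is quadratic, so its Hessian is the constant matrix H = [[-6, 2, 4], [2, -8, -6], [4, -6, -6]].
Leading principal minors: -6, 44, -16.
Signs alternate −, +, − ⇒ H ≺ 0 ⇒ concave.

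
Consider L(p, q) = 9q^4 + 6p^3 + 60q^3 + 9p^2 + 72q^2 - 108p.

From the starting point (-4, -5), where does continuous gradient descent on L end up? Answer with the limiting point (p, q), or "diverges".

diverges

L is separable, so gradient descent decouples: p follows -∂L/∂p, q follows -∂L/∂q.
∂L/∂p = 18(p - 2)(p + 3); at p=-4 this is 108, so p decreases.
∂L/∂q = 36q(q + 1)(q + 4); at q=-5 this is -720, so q increases.
The p-coordinate has no critical point in that direction and runs off to infinity.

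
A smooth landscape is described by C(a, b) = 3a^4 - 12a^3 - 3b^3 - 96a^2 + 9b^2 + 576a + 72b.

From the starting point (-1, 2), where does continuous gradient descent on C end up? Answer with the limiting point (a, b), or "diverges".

(-4, -2)

C is separable, so gradient descent decouples: a follows -∂C/∂a, b follows -∂C/∂b.
∂C/∂a = 12(a - 4)(a - 3)(a + 4); at a=-1 this is 720, so a decreases.
∂C/∂b = -9(b - 4)(b + 2); at b=2 this is 72, so b decreases.
a converges to its nearest critical value -4 (a local min of the a-part); b converges to -2. The iterate converges to (-4, -2).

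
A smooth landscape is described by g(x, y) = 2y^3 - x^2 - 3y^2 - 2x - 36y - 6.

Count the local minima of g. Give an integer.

0

g separates as a function of x plus a function of y, so ∇g=0 decouples.
∂g/∂x = -2(x + 1) = 0 at x ∈ {-1}; ∂g/∂y = 6(y - 3)(y + 2) = 0 at y ∈ {-2, 3}.
The Hessian is diagonal: diag(g_xx, g_yy). Second derivatives: g_xx(-1)=-2; g_yy(-2)=-30, g_yy(3)=30.
Local minima occur where both diagonal entries positive: none. Count: 0.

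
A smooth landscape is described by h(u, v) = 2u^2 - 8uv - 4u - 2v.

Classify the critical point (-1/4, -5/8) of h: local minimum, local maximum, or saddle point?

saddle point

The Hessian of h is constant: H = [[4, -8], [-8, 0]].
det(H) = 4·0 − (-8)² = -64.
Since det(H) < 0, H is indefinite and the critical point is a saddle point.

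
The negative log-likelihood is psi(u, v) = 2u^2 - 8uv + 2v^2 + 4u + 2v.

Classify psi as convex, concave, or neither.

psi is quadratic, so its Hessian is the constant matrix H = [[4, -8], [-8, 4]].
det(H) = -48, tr(H) = 8.
det(H) < 0, so H is indefinite: neither convex nor concave.

neither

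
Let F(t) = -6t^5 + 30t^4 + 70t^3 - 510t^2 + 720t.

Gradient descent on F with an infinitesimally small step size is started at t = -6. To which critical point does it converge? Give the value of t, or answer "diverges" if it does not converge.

F'(t) = -30(t - 4)(t - 2)(t - 1)(t + 3), so F'(-6) = -50400.
Gradient descent moves in the -F' direction, i.e. t is increasing.
The nearest critical point in that direction is t = -3, where F'' = 4200 > 0 (a local minimum). The iterate converges there.

-3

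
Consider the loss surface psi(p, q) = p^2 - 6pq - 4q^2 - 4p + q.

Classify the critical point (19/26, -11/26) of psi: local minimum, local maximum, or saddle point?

saddle point

The Hessian of psi is constant: H = [[2, -6], [-6, -8]].
det(H) = 2·(-8) − (-6)² = -52.
Since det(H) < 0, H is indefinite and the critical point is a saddle point.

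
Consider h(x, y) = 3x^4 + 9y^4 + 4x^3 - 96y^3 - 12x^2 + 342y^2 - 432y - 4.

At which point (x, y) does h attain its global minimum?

h(x,y) separates as P(x) + Q(y) − 4, so its minimum is min P + min Q − 4.
P'(x) = 12x(x - 1)(x + 2) vanishes at x ∈ {-2, 0, 1}; Q'(y) = 36(y - 4)(y - 3)(y - 1) vanishes at y ∈ {1, 3, 4}.
Local minima of P (where P''>0): P(-2)=-32, P(1)=-5. Local minima of Q: Q(1)=-177, Q(4)=-96.
So the global minimum of h is P(-2) + Q(1) − 4 = -32 − 177 − 4 = -213, attained at (-2, 1).

(-2, 1)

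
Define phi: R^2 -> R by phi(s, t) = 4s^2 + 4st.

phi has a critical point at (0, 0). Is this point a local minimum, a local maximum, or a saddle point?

The Hessian of phi is constant: H = [[8, 4], [4, 0]].
det(H) = 8·0 − 4² = -16.
Since det(H) < 0, H is indefinite and the critical point is a saddle point.

saddle point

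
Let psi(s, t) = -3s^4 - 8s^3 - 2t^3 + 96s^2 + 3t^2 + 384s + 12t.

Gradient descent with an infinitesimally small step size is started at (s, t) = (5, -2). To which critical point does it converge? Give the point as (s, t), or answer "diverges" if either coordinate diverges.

diverges

psi is separable, so gradient descent decouples: s follows -∂psi/∂s, t follows -∂psi/∂t.
∂psi/∂s = -12(s - 4)(s + 2)(s + 4); at s=5 this is -756, so s increases.
∂psi/∂t = -6(t - 2)(t + 1); at t=-2 this is -24, so t increases.
The s-coordinate has no critical point in that direction and runs off to infinity.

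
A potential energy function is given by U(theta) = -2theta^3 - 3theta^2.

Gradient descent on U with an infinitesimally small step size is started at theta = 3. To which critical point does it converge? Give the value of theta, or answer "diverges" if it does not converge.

U'(theta) = -6theta(theta + 1), so U'(3) = -72.
Gradient descent moves in the -U' direction, i.e. theta is increasing.
There is no critical point above theta=3, and U' keeps the same sign, so the iterate runs off to +∞.

diverges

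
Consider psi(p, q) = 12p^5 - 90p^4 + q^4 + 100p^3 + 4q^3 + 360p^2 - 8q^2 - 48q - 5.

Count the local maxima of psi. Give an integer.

2

psi separates as a function of p plus a function of q, so ∇psi=0 decouples.
∂psi/∂p = 60p(p - 4)(p - 3)(p + 1) = 0 at p ∈ {-1, 0, 3, 4}; ∂psi/∂q = 4(q - 2)(q + 2)(q + 3) = 0 at q ∈ {-3, -2, 2}.
The Hessian is diagonal: diag(psi_pp, psi_qq). Second derivatives: psi_pp(-1)=-1200, psi_pp(0)=720, psi_pp(3)=-720, psi_pp(4)=1200; psi_qq(-3)=20, psi_qq(-2)=-16, psi_qq(2)=80.
Local maxima occur where both diagonal entries negative: (-1, -2), (3, -2). Count: 2.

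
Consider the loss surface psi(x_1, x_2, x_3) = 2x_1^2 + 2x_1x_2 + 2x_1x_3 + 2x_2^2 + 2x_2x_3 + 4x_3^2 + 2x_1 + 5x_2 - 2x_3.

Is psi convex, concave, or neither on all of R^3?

convex

psi is quadratic, so its Hessian is the constant matrix H = [[4, 2, 2], [2, 4, 2], [2, 2, 8]].
Leading principal minors: 4, 12, 80.
All positive ⇒ H ≻ 0 ⇒ convex.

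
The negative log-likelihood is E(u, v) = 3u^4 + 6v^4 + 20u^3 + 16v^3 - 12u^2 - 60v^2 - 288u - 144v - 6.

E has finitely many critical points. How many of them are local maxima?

1

E separates as a function of u plus a function of v, so ∇E=0 decouples.
∂E/∂u = 12(u - 2)(u + 3)(u + 4) = 0 at u ∈ {-4, -3, 2}; ∂E/∂v = 24(v - 2)(v + 1)(v + 3) = 0 at v ∈ {-3, -1, 2}.
The Hessian is diagonal: diag(E_uu, E_vv). Second derivatives: E_uu(-4)=72, E_uu(-3)=-60, E_uu(2)=360; E_vv(-3)=240, E_vv(-1)=-144, E_vv(2)=360.
Local maxima occur where both diagonal entries negative: (-3, -1). Count: 1.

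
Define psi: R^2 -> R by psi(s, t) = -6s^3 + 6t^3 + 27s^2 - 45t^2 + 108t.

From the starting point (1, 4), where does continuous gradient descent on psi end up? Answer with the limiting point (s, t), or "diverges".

(0, 3)

psi is separable, so gradient descent decouples: s follows -∂psi/∂s, t follows -∂psi/∂t.
∂psi/∂s = -18s(s - 3); at s=1 this is 36, so s decreases.
∂psi/∂t = 18(t - 3)(t - 2); at t=4 this is 36, so t decreases.
s converges to its nearest critical value 0 (a local min of the s-part); t converges to 3. The iterate converges to (0, 3).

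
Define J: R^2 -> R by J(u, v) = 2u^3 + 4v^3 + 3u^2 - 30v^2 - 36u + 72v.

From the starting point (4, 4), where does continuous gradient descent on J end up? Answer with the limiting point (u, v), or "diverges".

(2, 3)

J is separable, so gradient descent decouples: u follows -∂J/∂u, v follows -∂J/∂v.
∂J/∂u = 6(u - 2)(u + 3); at u=4 this is 84, so u decreases.
∂J/∂v = 12(v - 3)(v - 2); at v=4 this is 24, so v decreases.
u converges to its nearest critical value 2 (a local min of the u-part); v converges to 3. The iterate converges to (2, 3).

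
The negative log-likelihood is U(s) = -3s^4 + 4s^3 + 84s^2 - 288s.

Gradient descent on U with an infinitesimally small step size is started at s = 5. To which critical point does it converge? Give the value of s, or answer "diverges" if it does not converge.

U'(s) = -12(s - 3)(s - 2)(s + 4), so U'(5) = -648.
Gradient descent moves in the -U' direction, i.e. s is increasing.
There is no critical point above s=5, and U' keeps the same sign, so the iterate runs off to +∞.

diverges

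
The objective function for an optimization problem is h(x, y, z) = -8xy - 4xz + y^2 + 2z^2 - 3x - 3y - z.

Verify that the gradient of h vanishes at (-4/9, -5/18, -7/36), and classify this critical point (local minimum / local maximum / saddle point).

∇h = (-8y - 4z - 3, -8x + 2y - 3, -4x + 4z - 1); substituting (-4/9, -5/18, -7/36) gives ∇h = (0, 0, 0), so (-4/9, -5/18, -7/36) is indeed a critical point.
The Hessian is constant: H = [[0, -8, -4], [-8, 2, 0], [-4, 0, 4]].
Leading principal minors: Δ₁ = 0, Δ₂ = -64, Δ₃ = -288.
The minors fit neither the all-positive nor the alternating-sign pattern, so H is indefinite: a saddle point.

saddle point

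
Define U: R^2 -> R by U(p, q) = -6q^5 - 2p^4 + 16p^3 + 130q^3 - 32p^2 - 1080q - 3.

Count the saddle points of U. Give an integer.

U separates as a function of p plus a function of q, so ∇U=0 decouples.
∂U/∂p = -8p(p - 4)(p - 2) = 0 at p ∈ {0, 2, 4}; ∂U/∂q = -30(q - 3)(q - 2)(q + 2)(q + 3) = 0 at q ∈ {-3, -2, 2, 3}.
The Hessian is diagonal: diag(U_pp, U_qq). Second derivatives: U_pp(0)=-64, U_pp(2)=32, U_pp(4)=-64; U_qq(-3)=900, U_qq(-2)=-600, U_qq(2)=600, U_qq(3)=-900.
Saddle points occur where the two diagonal entries have opposite signs: (0, -3), (0, 2), (2, -2), (2, 3), (4, -3), (4, 2). Count: 6.

6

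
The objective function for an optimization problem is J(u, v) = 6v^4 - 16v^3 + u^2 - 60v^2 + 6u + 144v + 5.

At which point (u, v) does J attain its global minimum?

J(u,v) separates as P(u) + Q(v) + 5, so its minimum is min P + min Q + 5.
P'(u) = 2u + 6 vanishes at u ∈ {-3}; Q'(v) = 24(v - 3)(v - 1)(v + 2) vanishes at v ∈ {-2, 1, 3}.
Local minima of P (where P''>0): P(-3)=-9. Local minima of Q: Q(-2)=-304, Q(3)=-54.
So the global minimum of J is P(-3) + Q(-2) + 5 = -9 − 304 + 5 = -308, attained at (-3, -2).

(-3, -2)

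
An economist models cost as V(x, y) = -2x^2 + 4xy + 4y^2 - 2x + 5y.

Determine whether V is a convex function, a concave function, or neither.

neither

V is quadratic, so its Hessian is the constant matrix H = [[-4, 4], [4, 8]].
det(H) = -48, tr(H) = 4.
det(H) < 0, so H is indefinite: neither convex nor concave.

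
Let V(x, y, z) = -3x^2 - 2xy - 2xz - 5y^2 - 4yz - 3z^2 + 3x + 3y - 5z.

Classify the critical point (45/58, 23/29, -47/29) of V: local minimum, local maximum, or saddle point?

The Hessian is constant: H = [[-6, -2, -2], [-2, -10, -4], [-2, -4, -6]].
Leading principal minors: Δ₁ = -6, Δ₂ = 56, Δ₃ = -232.
The minors alternate sign starting negative (−, +, −), so H is negative definite: a local maximum.

local maximum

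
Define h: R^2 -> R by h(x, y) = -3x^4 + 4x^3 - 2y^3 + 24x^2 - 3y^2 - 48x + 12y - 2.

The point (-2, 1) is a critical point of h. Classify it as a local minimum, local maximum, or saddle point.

The mixed partial ∂²h/∂x∂y is 0, so the Hessian at any point is diag(h_xx, h_yy) = diag(12(-3x^2 + 2x + 4), -6(2y + 1)).
At (-2, 1): H = diag(-144, -18).
Both eigenvalues are negative, so H is negative definite: a local maximum.

local maximum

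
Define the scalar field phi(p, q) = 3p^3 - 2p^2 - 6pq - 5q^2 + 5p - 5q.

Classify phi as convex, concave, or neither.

The term 3p^3 is cubic, so the Hessian is not constant.
∂²phi/∂p² = 18p - 4, which takes both signs as p varies (negative for sufficiently negative p). A diagonal entry of the Hessian changing sign means the Hessian is neither positive- nor negative-semidefinite on all of R^2.

neither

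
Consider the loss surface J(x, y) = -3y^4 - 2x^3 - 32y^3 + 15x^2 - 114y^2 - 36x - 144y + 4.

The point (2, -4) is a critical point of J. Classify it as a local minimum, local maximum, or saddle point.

The mixed partial ∂²J/∂x∂y is 0, so the Hessian at any point is diag(J_xx, J_yy) = diag(6(-2x + 5), -12(3y^2 + 16y + 19)).
At (2, -4): H = diag(6, -36).
The eigenvalues have opposite signs, so H is indefinite: a saddle point.

saddle point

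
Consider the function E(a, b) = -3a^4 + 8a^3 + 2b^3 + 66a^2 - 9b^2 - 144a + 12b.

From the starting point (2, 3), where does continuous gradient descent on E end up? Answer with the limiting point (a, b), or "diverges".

E is separable, so gradient descent decouples: a follows -∂E/∂a, b follows -∂E/∂b.
∂E/∂a = -12(a - 4)(a - 1)(a + 3); at a=2 this is 120, so a decreases.
∂E/∂b = 6(b - 2)(b - 1); at b=3 this is 12, so b decreases.
a converges to its nearest critical value 1 (a local min of the a-part); b converges to 2. The iterate converges to (1, 2).

(1, 2)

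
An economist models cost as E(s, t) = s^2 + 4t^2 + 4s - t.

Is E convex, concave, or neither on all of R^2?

E is quadratic, so its Hessian is the constant matrix H = [[2, 0], [0, 8]].
det(H) = 16, tr(H) = 10.
det(H) > 0 and tr(H) > 0, so H is positive definite everywhere: convex.

convex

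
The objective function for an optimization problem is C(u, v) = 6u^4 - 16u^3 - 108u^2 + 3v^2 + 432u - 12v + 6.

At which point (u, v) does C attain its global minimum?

C(u,v) separates as P(u) + Q(v) + 6, so its minimum is min P + min Q + 6.
P'(u) = 24(u - 3)(u - 2)(u + 3) vanishes at u ∈ {-3, 2, 3}; Q'(v) = 6v - 12 vanishes at v ∈ {2}.
Local minima of P (where P''>0): P(-3)=-1350, P(3)=378. Local minima of Q: Q(2)=-12.
So the global minimum of C is P(-3) + Q(2) + 6 = -1350 − 12 + 6 = -1356, attained at (-3, 2).

(-3, 2)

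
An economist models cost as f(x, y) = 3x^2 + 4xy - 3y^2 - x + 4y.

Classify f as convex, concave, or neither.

f is quadratic, so its Hessian is the constant matrix H = [[6, 4], [4, -6]].
det(H) = -52, tr(H) = 0.
det(H) < 0, so H is indefinite: neither convex nor concave.

neither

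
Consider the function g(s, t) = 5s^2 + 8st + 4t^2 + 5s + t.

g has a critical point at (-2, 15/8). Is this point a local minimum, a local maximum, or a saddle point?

local minimum

The Hessian of g is constant: H = [[10, 8], [8, 8]].
det(H) = 10·8 − 8² = 16.
det(H) > 0 and tr(H) = 18 > 0, so H is positive definite and the point is a local minimum.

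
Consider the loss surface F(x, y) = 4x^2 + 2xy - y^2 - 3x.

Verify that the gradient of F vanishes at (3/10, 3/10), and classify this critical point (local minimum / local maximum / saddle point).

∇F = (8x + 2y - 3, 2x - 2y); substituting (3/10, 3/10) gives ∇F = (0, 0), so (3/10, 3/10) is indeed a critical point.
The Hessian of F is constant: H = [[8, 2], [2, -2]].
det(H) = 8·(-2) − 2² = -20.
Since det(H) < 0, H is indefinite and the critical point is a saddle point.

saddle point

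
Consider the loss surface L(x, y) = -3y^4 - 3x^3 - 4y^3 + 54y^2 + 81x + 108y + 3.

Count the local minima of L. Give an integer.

1

L separates as a function of x plus a function of y, so ∇L=0 decouples.
∂L/∂x = -9(x - 3)(x + 3) = 0 at x ∈ {-3, 3}; ∂L/∂y = -12(y - 3)(y + 1)(y + 3) = 0 at y ∈ {-3, -1, 3}.
The Hessian is diagonal: diag(L_xx, L_yy). Second derivatives: L_xx(-3)=54, L_xx(3)=-54; L_yy(-3)=-144, L_yy(-1)=96, L_yy(3)=-288.
Local minima occur where both diagonal entries positive: (-3, -1). Count: 1.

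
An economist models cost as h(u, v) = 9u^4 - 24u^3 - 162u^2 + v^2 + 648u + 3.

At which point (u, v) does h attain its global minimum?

(-3, 0)

h(u,v) separates as P(u) + Q(v) + 3, so its minimum is min P + min Q + 3.
P'(u) = 36(u - 3)(u - 2)(u + 3) vanishes at u ∈ {-3, 2, 3}; Q'(v) = 2v vanishes at v ∈ {0}.
Local minima of P (where P''>0): P(-3)=-2025, P(3)=567. Local minima of Q: Q(0)=0.
So the global minimum of h is P(-3) + Q(0) + 3 = -2025 + 0 + 3 = -2022, attained at (-3, 0).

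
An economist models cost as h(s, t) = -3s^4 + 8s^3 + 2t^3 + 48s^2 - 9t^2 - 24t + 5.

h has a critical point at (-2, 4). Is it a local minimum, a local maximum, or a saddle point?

saddle point

The mixed partial ∂²h/∂s∂t is 0, so the Hessian at any point is diag(h_ss, h_tt) = diag(12(-3s^2 + 4s + 8), 6(2t - 3)).
At (-2, 4): H = diag(-144, 30).
The eigenvalues have opposite signs, so H is indefinite: a saddle point.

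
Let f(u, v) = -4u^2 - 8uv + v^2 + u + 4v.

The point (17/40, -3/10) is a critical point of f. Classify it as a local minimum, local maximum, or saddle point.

The Hessian of f is constant: H = [[-8, -8], [-8, 2]].
det(H) = (-8)·2 − (-8)² = -80.
Since det(H) < 0, H is indefinite and the critical point is a saddle point.

saddle point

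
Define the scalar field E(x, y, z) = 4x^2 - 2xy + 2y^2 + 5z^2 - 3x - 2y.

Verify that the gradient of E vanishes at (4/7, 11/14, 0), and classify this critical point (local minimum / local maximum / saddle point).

∇E = (8x - 2y - 3, -2x + 4y - 2, 10z); substituting (4/7, 11/14, 0) gives ∇E = (0, 0, 0), so (4/7, 11/14, 0) is indeed a critical point.
The Hessian is constant: H = [[8, -2, 0], [-2, 4, 0], [0, 0, 10]].
Leading principal minors: Δ₁ = 8, Δ₂ = 28, Δ₃ = 280.
All leading minors are positive, so H is positive definite: a local minimum.

local minimum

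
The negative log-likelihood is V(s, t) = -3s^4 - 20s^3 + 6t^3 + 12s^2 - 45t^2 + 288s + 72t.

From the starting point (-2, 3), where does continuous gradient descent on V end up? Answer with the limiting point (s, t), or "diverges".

V is separable, so gradient descent decouples: s follows -∂V/∂s, t follows -∂V/∂t.
∂V/∂s = -12(s - 2)(s + 3)(s + 4); at s=-2 this is 96, so s decreases.
∂V/∂t = 18(t - 4)(t - 1); at t=3 this is -36, so t increases.
s converges to its nearest critical value -3 (a local min of the s-part); t converges to 4. The iterate converges to (-3, 4).

(-3, 4)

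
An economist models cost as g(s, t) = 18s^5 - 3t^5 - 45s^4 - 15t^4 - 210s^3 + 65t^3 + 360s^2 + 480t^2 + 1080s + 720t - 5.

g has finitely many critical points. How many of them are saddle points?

g separates as a function of s plus a function of t, so ∇g=0 decouples.
∂g/∂s = 90(s - 3)(s - 2)(s + 1)(s + 2) = 0 at s ∈ {-2, -1, 2, 3}; ∂g/∂t = -15(t - 4)(t + 1)(t + 3)(t + 4) = 0 at t ∈ {-4, -3, -1, 4}.
The Hessian is diagonal: diag(g_ss, g_tt). Second derivatives: g_ss(-2)=-1800, g_ss(-1)=1080, g_ss(2)=-1080, g_ss(3)=1800; g_tt(-4)=360, g_tt(-3)=-210, g_tt(-1)=450, g_tt(4)=-4200.
Saddle points occur where the two diagonal entries have opposite signs: (-2, -4), (-2, -1), (-1, -3), (-1, 4), (2, -4), (2, -1), (3, -3), (3, 4). Count: 8.

8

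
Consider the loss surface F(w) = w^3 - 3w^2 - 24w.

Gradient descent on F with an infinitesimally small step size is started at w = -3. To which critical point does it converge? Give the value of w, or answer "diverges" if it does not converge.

diverges

F'(w) = 3(w - 4)(w + 2), so F'(-3) = 21.
Gradient descent moves in the -F' direction, i.e. w is decreasing.
There is no critical point below w=-3, and F' keeps the same sign, so the iterate runs off to −∞.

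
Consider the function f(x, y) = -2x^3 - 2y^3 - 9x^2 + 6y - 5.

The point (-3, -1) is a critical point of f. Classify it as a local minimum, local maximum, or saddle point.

local minimum

The mixed partial ∂²f/∂x∂y is 0, so the Hessian at any point is diag(f_xx, f_yy) = diag(-6(2x + 3), -12y).
At (-3, -1): H = diag(18, 12).
Both eigenvalues are positive, so H is positive definite: a local minimum.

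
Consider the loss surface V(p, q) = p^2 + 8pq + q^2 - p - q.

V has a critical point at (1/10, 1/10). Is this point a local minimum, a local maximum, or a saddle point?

The Hessian of V is constant: H = [[2, 8], [8, 2]].
det(H) = 2·2 − 8² = -60.
Since det(H) < 0, H is indefinite and the critical point is a saddle point.

saddle point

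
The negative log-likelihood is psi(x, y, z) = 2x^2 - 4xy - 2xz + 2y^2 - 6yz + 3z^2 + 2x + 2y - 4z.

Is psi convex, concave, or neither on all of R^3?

neither

psi is quadratic, so its Hessian is the constant matrix H = [[4, -4, -2], [-4, 4, -6], [-2, -6, 6]].
Leading principal minors: 4, 0, -256.
Neither pattern holds ⇒ H is indefinite ⇒ neither convex nor concave.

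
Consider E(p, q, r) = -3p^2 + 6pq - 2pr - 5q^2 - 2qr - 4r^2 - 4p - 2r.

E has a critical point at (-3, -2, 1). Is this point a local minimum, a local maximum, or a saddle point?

local maximum

The Hessian is constant: H = [[-6, 6, -2], [6, -10, -2], [-2, -2, -8]].
Leading principal minors: Δ₁ = -6, Δ₂ = 24, Δ₃ = -80.
The minors alternate sign starting negative (−, +, −), so H is negative definite: a local maximum.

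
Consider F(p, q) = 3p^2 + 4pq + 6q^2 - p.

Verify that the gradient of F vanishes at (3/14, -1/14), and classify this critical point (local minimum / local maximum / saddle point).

local minimum

∇F = (6p + 4q - 1, 4p + 12q); substituting (3/14, -1/14) gives ∇F = (0, 0), so (3/14, -1/14) is indeed a critical point.
The Hessian of F is constant: H = [[6, 4], [4, 12]].
det(H) = 6·12 − 4² = 56.
det(H) > 0 and tr(H) = 18 > 0, so H is positive definite and the point is a local minimum.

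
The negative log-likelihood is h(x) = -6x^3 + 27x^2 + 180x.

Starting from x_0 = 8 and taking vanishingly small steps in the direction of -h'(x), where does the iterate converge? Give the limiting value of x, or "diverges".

h'(x) = -18(x - 5)(x + 2), so h'(8) = -540.
Gradient descent moves in the -h' direction, i.e. x is increasing.
There is no critical point above x=8, and h' keeps the same sign, so the iterate runs off to +∞.

diverges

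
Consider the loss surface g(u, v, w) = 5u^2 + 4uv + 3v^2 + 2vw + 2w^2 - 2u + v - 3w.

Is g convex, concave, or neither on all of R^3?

g is quadratic, so its Hessian is the constant matrix H = [[10, 4, 0], [4, 6, 2], [0, 2, 4]].
Leading principal minors: 10, 44, 136.
All positive ⇒ H ≻ 0 ⇒ convex.

convex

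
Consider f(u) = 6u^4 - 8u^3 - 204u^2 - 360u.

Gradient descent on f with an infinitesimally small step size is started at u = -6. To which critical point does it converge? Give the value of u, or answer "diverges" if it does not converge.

-3

f'(u) = 24(u - 5)(u + 1)(u + 3), so f'(-6) = -3960.
Gradient descent moves in the -f' direction, i.e. u is increasing.
The nearest critical point in that direction is u = -3, where f'' = 384 > 0 (a local minimum). The iterate converges there.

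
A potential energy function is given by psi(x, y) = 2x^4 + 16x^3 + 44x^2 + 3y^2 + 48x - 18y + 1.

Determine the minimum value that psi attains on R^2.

psi(x,y) separates as P(x) + Q(y) + 1, so its minimum is min P + min Q + 1.
P'(x) = 8(x + 1)(x + 2)(x + 3) vanishes at x ∈ {-3, -2, -1}; Q'(y) = 6y - 18 vanishes at y ∈ {3}.
Local minima of P (where P''>0): P(-3)=-18, P(-1)=-18. Local minima of Q: Q(3)=-27.
So the global minimum of psi is P(-3) + Q(3) + 1 = -18 − 27 + 1 = -44, attained at (-3, 3).

-44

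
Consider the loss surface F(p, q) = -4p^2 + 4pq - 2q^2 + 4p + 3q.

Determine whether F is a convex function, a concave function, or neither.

F is quadratic, so its Hessian is the constant matrix H = [[-8, 4], [4, -4]].
det(H) = 16, tr(H) = -12.
det(H) > 0 and tr(H) < 0, so H is negative definite everywhere: concave.

concave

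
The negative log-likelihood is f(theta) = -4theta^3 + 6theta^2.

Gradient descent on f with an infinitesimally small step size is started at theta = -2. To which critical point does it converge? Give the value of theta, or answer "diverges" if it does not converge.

f'(theta) = -12theta(theta - 1), so f'(-2) = -72.
Gradient descent moves in the -f' direction, i.e. theta is increasing.
The nearest critical point in that direction is theta = 0, where f'' = 12 > 0 (a local minimum). The iterate converges there.

0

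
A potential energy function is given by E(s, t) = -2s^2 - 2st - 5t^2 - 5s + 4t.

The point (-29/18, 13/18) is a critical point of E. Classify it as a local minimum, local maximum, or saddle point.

local maximum

The Hessian of E is constant: H = [[-4, -2], [-2, -10]].
det(H) = (-4)·(-10) − (-2)² = 36.
det(H) > 0 and tr(H) = -14 < 0, so H is negative definite and the point is a local maximum.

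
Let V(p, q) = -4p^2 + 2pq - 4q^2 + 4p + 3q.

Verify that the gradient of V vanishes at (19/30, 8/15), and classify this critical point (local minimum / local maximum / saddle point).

local maximum

∇V = (-8p + 2q + 4, 2p - 8q + 3); substituting (19/30, 8/15) gives ∇V = (0, 0), so (19/30, 8/15) is indeed a critical point.
The Hessian of V is constant: H = [[-8, 2], [2, -8]].
det(H) = (-8)·(-8) − 2² = 60.
det(H) > 0 and tr(H) = -16 < 0, so H is negative definite and the point is a local maximum.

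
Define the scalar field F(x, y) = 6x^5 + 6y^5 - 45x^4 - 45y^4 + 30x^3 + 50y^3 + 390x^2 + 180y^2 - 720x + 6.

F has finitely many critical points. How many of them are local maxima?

F separates as a function of x plus a function of y, so ∇F=0 decouples.
∂F/∂x = 30(x - 4)(x - 3)(x - 1)(x + 2) = 0 at x ∈ {-2, 1, 3, 4}; ∂F/∂y = 30y(y - 4)(y - 3)(y + 1) = 0 at y ∈ {-1, 0, 3, 4}.
The Hessian is diagonal: diag(F_xx, F_yy). Second derivatives: F_xx(-2)=-2700, F_xx(1)=540, F_xx(3)=-300, F_xx(4)=540; F_yy(-1)=-600, F_yy(0)=360, F_yy(3)=-360, F_yy(4)=600.
Local maxima occur where both diagonal entries negative: (-2, -1), (-2, 3), (3, -1), (3, 3). Count: 4.

4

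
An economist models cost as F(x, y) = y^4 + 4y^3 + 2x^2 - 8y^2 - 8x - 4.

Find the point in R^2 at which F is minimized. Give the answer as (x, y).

F(x,y) separates as P(x) + Q(y) − 4, so its minimum is min P + min Q − 4.
P'(x) = 4x - 8 vanishes at x ∈ {2}; Q'(y) = 4y(y - 1)(y + 4) vanishes at y ∈ {-4, 0, 1}.
Local minima of P (where P''>0): P(2)=-8. Local minima of Q: Q(-4)=-128, Q(1)=-3.
So the global minimum of F is P(2) + Q(-4) − 4 = -8 − 128 − 4 = -140, attained at (2, -4).

(2, -4)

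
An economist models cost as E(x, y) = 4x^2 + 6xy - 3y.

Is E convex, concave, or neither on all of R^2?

E is quadratic, so its Hessian is the constant matrix H = [[8, 6], [6, 0]].
det(H) = -36, tr(H) = 8.
det(H) < 0, so H is indefinite: neither convex nor concave.

neither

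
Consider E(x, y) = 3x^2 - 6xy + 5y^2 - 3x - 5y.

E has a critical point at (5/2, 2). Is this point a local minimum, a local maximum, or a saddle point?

The Hessian of E is constant: H = [[6, -6], [-6, 10]].
det(H) = 6·10 − (-6)² = 24.
det(H) > 0 and tr(H) = 16 > 0, so H is positive definite and the point is a local minimum.

local minimum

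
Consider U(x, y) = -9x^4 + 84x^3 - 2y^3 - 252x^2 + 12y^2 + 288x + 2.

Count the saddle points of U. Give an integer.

3

U separates as a function of x plus a function of y, so ∇U=0 decouples.
∂U/∂x = -36(x - 4)(x - 2)(x - 1) = 0 at x ∈ {1, 2, 4}; ∂U/∂y = -6y(y - 4) = 0 at y ∈ {0, 4}.
The Hessian is diagonal: diag(U_xx, U_yy). Second derivatives: U_xx(1)=-108, U_xx(2)=72, U_xx(4)=-216; U_yy(0)=24, U_yy(4)=-24.
Saddle points occur where the two diagonal entries have opposite signs: (1, 0), (2, 4), (4, 0). Count: 3.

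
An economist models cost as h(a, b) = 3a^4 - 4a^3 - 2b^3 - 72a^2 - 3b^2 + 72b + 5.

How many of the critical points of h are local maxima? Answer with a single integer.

h separates as a function of a plus a function of b, so ∇h=0 decouples.
∂h/∂a = 12a(a - 4)(a + 3) = 0 at a ∈ {-3, 0, 4}; ∂h/∂b = -6(b - 3)(b + 4) = 0 at b ∈ {-4, 3}.
The Hessian is diagonal: diag(h_aa, h_bb). Second derivatives: h_aa(-3)=252, h_aa(0)=-144, h_aa(4)=336; h_bb(-4)=42, h_bb(3)=-42.
Local maxima occur where both diagonal entries negative: (0, 3). Count: 1.

1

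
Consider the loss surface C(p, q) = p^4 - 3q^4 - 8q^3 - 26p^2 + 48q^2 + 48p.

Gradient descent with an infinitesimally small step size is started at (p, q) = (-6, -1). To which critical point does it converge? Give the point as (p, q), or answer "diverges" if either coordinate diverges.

(-4, 0)

C is separable, so gradient descent decouples: p follows -∂C/∂p, q follows -∂C/∂q.
∂C/∂p = 4(p - 3)(p - 1)(p + 4); at p=-6 this is -504, so p increases.
∂C/∂q = -12q(q - 2)(q + 4); at q=-1 this is -108, so q increases.
p converges to its nearest critical value -4 (a local min of the p-part); q converges to 0. The iterate converges to (-4, 0).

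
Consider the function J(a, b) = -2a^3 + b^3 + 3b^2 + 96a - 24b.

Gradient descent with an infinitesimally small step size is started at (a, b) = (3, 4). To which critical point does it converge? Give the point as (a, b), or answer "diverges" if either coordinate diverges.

(-4, 2)

J is separable, so gradient descent decouples: a follows -∂J/∂a, b follows -∂J/∂b.
∂J/∂a = -6(a - 4)(a + 4); at a=3 this is 42, so a decreases.
∂J/∂b = 3(b - 2)(b + 4); at b=4 this is 48, so b decreases.
a converges to its nearest critical value -4 (a local min of the a-part); b converges to 2. The iterate converges to (-4, 2).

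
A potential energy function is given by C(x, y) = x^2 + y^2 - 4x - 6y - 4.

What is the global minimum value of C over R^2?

C(x,y) separates as P(x) + Q(y) − 4, so its minimum is min P + min Q − 4.
P'(x) = 2x - 4 vanishes at x ∈ {2}; Q'(y) = 2y - 6 vanishes at y ∈ {3}.
Local minima of P (where P''>0): P(2)=-4. Local minima of Q: Q(3)=-9.
So the global minimum of C is P(2) + Q(3) − 4 = -4 − 9 − 4 = -17, attained at (2, 3).

-17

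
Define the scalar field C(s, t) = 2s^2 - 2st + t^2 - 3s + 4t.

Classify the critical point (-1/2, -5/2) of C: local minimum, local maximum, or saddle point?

local minimum

The Hessian of C is constant: H = [[4, -2], [-2, 2]].
det(H) = 4·2 − (-2)² = 4.
det(H) > 0 and tr(H) = 6 > 0, so H is positive definite and the point is a local minimum.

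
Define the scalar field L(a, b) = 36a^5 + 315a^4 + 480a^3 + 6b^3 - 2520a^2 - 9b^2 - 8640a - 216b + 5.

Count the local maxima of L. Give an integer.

L separates as a function of a plus a function of b, so ∇L=0 decouples.
∂L/∂a = 180(a - 2)(a + 2)(a + 3)(a + 4) = 0 at a ∈ {-4, -3, -2, 2}; ∂L/∂b = 18(b - 4)(b + 3) = 0 at b ∈ {-3, 4}.
The Hessian is diagonal: diag(L_aa, L_bb). Second derivatives: L_aa(-4)=-2160, L_aa(-3)=900, L_aa(-2)=-1440, L_aa(2)=21600; L_bb(-3)=-126, L_bb(4)=126.
Local maxima occur where both diagonal entries negative: (-4, -3), (-2, -3). Count: 2.

2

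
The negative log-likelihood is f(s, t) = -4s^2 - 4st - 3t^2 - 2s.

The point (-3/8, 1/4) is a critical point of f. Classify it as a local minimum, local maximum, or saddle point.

The Hessian of f is constant: H = [[-8, -4], [-4, -6]].
det(H) = (-8)·(-6) − (-4)² = 32.
det(H) > 0 and tr(H) = -14 < 0, so H is negative definite and the point is a local maximum.

local maximum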